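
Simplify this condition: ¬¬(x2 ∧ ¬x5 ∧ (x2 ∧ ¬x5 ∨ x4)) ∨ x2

¬¬(x2 ∧ ¬x5 ∧ (x2 ∧ ¬x5 ∨ x4)) ∨ x2
= x2 ∧ ¬x5 ∧ (x2 ∧ ¬x5 ∨ x4) ∨ x2   (double negation)
= x2 ∧ ¬x5 ∨ x2   (absorption)
= x2   (absorption)

x2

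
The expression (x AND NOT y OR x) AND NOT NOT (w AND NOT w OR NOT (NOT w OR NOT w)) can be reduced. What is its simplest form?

x AND w

(x AND NOT y OR x) AND NOT NOT (w AND NOT w OR NOT (NOT w OR NOT w))
= (x AND NOT y OR x) AND NOT NOT (w AND NOT w OR w AND w)   — De Morgan
= (x AND NOT y OR x) AND (w AND NOT w OR w AND w)   — double negation
= x AND (w AND NOT w OR w AND w)   — absorption
= x AND w   — distribution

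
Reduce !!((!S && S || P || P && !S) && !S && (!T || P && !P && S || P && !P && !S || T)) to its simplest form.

!!((!S && S || P || P && !S) && !S && (!T || P && !P && S || P && !P && !S || T))
= !!((!S && S || P || P && !S) && !S && (!T || P && !P || T))   (distribution)
= !!((!S && S || P || P && !S) && !S && (!T || T))   (complement / identity)
= !!((P || P && !S) && !S && (!T || T))   (complement / identity)
= !!(P && !S && (!T || T))   (absorption)
= P && !S && (!T || T)   (double negation)
= P && !S   (complement / identity)

P && !S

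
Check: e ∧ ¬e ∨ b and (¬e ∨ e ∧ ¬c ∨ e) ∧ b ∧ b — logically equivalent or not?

Yes

E1: e ∧ ¬e ∨ b
    = b   — complement / identity
E2: (¬e ∨ e ∧ ¬c ∨ e) ∧ b ∧ b
    = (¬e ∨ e) ∧ b ∧ b   — absorption
    = (¬e ∨ e) ∧ b   — idempotence
    = b   — complement / identity
Both reduce to b, so they are equivalent.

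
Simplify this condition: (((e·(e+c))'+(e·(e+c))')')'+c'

e'+c'

(((e·(e+c))'+(e·(e+c))')')'+c'
= (((e·(e+c))')')'+c'   (idempotence)
= ((e')')'+c'   (absorption)
= e'+c'   (double negation)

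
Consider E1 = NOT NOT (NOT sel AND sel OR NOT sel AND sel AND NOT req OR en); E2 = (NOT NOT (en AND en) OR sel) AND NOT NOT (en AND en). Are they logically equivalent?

E1: NOT NOT (NOT sel AND sel OR NOT sel AND sel AND NOT req OR en)
    = NOT NOT (NOT sel AND sel OR en)   [absorption]
    = NOT NOT en   [complement / identity]
    = en   [double negation]
E2: (NOT NOT (en AND en) OR sel) AND NOT NOT (en AND en)
    = NOT NOT (en AND en)   [absorption]
    = NOT NOT en   [idempotence]
    = en   [double negation]
Both reduce to en, so they are equivalent.

Yes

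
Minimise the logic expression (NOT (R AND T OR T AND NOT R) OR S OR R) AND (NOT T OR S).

NOT T OR S

(NOT (R AND T OR T AND NOT R) OR S OR R) AND (NOT T OR S)
= (NOT T OR S OR R) AND (NOT T OR S)   (distribution)
= NOT T OR S   (absorption)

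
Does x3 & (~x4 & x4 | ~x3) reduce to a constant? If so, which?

x3 & (~x4 & x4 | ~x3)
= x3 & ~x3   (complement / identity)
= 0   (complement)

yes, False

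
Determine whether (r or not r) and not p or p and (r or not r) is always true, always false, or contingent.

(r or not r) and not p or p and (r or not r)
= r or not r   (distribution)
= True   (complement)

always true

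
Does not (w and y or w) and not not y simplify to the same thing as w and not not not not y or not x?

E1: not (w and y or w) and not not y
    = not w and not not y   [absorption]
    = not w and y   [double negation]
E2: w and not not not not y or not x
    = w and not not y or not x   [double negation]
    = w and y or not x   [double negation]
These differ: at w=1, x=0, y=0, E1 = 0 but E2 = 1.

No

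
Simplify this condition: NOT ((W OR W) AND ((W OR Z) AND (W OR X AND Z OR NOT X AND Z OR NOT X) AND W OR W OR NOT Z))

NOT W

NOT ((W OR W) AND ((W OR Z) AND (W OR X AND Z OR NOT X AND Z OR NOT X) AND W OR W OR NOT Z))
= NOT ((W OR W) AND ((W OR Z) AND (W OR Z OR NOT X) AND W OR W OR NOT Z))   [distribution]
= NOT ((W OR W) AND ((W OR Z) AND W OR W OR NOT Z))   [absorption]
= NOT ((W OR W) AND (W OR W OR NOT Z))   [absorption]
= NOT (W OR W)   [absorption]
= NOT W   [idempotence]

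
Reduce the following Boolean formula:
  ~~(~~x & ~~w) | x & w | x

~~(~~x & ~~w) | x & w | x
= ~(~x | ~w) | x & w | x   — De Morgan
= x & w | x & w | x   — De Morgan
= x & w | x   — idempotence
= x   — absorption

x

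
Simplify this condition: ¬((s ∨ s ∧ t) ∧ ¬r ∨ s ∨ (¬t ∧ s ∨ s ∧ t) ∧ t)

¬((s ∨ s ∧ t) ∧ ¬r ∨ s ∨ (¬t ∧ s ∨ s ∧ t) ∧ t)
= ¬((s ∨ s ∧ t) ∧ ¬r ∨ s ∨ s ∧ t)
= ¬(s ∨ s ∧ t)
= ¬s

¬s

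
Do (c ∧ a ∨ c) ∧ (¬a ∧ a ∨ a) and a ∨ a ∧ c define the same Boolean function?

E1: (c ∧ a ∨ c) ∧ (¬a ∧ a ∨ a)
    = c ∧ (¬a ∧ a ∨ a)   (absorption)
    = c ∧ a   (complement / identity)
E2: a ∨ a ∧ c
    = a   (absorption)
These differ: at a=1, c=0, E1 = 0 but E2 = 1.

No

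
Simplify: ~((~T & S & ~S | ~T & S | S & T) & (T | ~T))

~((~T & S & ~S | ~T & S | S & T) & (T | ~T))
= ~((~T & S | S & T) & (T | ~T))   (absorption)
= ~(S & (T | ~T))   (distribution)
= ~S   (complement / identity)

~S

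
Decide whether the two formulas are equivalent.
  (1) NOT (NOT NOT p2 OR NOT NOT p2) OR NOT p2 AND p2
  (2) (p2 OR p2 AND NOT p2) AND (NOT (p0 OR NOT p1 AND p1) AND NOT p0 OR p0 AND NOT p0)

No

E1: NOT (NOT NOT p2 OR NOT NOT p2) OR NOT p2 AND p2
    = NOT p2 AND NOT p2 OR NOT p2 AND p2   (De Morgan)
    = NOT p2   (distribution)
E2: (p2 OR p2 AND NOT p2) AND (NOT (p0 OR NOT p1 AND p1) AND NOT p0 OR p0 AND NOT p0)
    = (p2 OR p2 AND NOT p2) AND (NOT p0 AND NOT p0 OR p0 AND NOT p0)   (complement / identity)
    = (p2 OR p2 AND NOT p2) AND NOT p0   (distribution)
    = p2 AND NOT p0   (complement / identity)
These differ: at p0=0, p1=0, p2=0, E1 = 1 but E2 = 0.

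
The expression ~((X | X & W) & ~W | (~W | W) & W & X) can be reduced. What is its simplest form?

~X

~((X | X & W) & ~W | (~W | W) & W & X)
= ~(X & ~W | (~W | W) & W & X)   [absorption]
= ~(X & ~W | W & X)   [complement / identity]
= ~X   [distribution]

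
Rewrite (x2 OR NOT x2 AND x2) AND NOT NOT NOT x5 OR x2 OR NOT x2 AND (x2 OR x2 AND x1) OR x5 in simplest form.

(x2 OR NOT x2 AND x2) AND NOT NOT NOT x5 OR x2 OR NOT x2 AND (x2 OR x2 AND x1) OR x5
= (x2 OR NOT x2 AND x2) AND NOT NOT NOT x5 OR x2 OR NOT x2 AND x2 OR x5   [absorption]
= (x2 OR NOT x2 AND x2) AND NOT x5 OR x2 OR NOT x2 AND x2 OR x5   [double negation]
= x2 OR NOT x2 AND x2 OR x5   [absorption]
= x2 OR x5   [complement / identity]

x2 OR x5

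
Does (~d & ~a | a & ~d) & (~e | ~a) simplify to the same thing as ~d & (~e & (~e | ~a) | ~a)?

E1: (~d & ~a | a & ~d) & (~e | ~a)
    = ~d & (~e | ~a)   (distribution)
E2: ~d & (~e & (~e | ~a) | ~a)
    = ~d & (~e | ~a)   (absorption)
Both reduce to ~d & (~e | ~a), so they are equivalent.

Yes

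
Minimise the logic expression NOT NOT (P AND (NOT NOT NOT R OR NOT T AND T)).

NOT NOT (P AND (NOT NOT NOT R OR NOT T AND T))
= P AND (NOT NOT NOT R OR NOT T AND T)
= P AND (NOT R OR NOT T AND T)
= P AND NOT R

P AND NOT R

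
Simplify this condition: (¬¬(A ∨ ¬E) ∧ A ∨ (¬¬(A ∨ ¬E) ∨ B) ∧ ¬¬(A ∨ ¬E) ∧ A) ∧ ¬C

(¬¬(A ∨ ¬E) ∧ A ∨ (¬¬(A ∨ ¬E) ∨ B) ∧ ¬¬(A ∨ ¬E) ∧ A) ∧ ¬C
= (¬¬(A ∨ ¬E) ∧ A ∨ ¬¬(A ∨ ¬E) ∧ A) ∧ ¬C
= ¬¬(A ∨ ¬E) ∧ A ∧ ¬C
= (A ∨ ¬E) ∧ A ∧ ¬C
= A ∧ ¬C

A ∧ ¬C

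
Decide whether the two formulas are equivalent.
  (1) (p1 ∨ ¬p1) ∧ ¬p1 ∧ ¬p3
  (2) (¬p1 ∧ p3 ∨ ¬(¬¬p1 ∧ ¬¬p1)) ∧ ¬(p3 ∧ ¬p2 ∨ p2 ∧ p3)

E1: (p1 ∨ ¬p1) ∧ ¬p1 ∧ ¬p3
    = ¬p1 ∧ ¬p3   — complement / identity
E2: (¬p1 ∧ p3 ∨ ¬(¬¬p1 ∧ ¬¬p1)) ∧ ¬(p3 ∧ ¬p2 ∨ p2 ∧ p3)
    = (¬p1 ∧ p3 ∨ ¬(¬¬p1 ∧ ¬¬p1)) ∧ ¬p3   — distribution
    = (¬p1 ∧ p3 ∨ ¬¬¬p1) ∧ ¬p3   — idempotence
    = (¬p1 ∧ p3 ∨ ¬p1) ∧ ¬p3   — double negation
    = ¬p1 ∧ ¬p3   — absorption
Both reduce to ¬p1 ∧ ¬p3, so they are equivalent.

Yes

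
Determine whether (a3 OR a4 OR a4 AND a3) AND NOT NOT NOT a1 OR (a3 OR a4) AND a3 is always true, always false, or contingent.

contingent

(a3 OR a4 OR a4 AND a3) AND NOT NOT NOT a1 OR (a3 OR a4) AND a3
= (a3 OR a4 OR a4 AND a3) AND NOT a1 OR (a3 OR a4) AND a3   [double negation]
= (a3 OR a4) AND NOT a1 OR (a3 OR a4) AND a3   [absorption]
= (NOT a1 OR a3) AND (a3 OR a4)   [distribution]
= a3 OR NOT a1 AND a4   [distribution]
This depends on a1, a3, a4, so it is not a constant.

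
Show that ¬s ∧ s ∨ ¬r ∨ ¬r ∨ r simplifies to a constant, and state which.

¬s ∧ s ∨ ¬r ∨ ¬r ∨ r
= ¬r ∨ ¬r ∨ r   [complement / identity]
= ¬r ∨ r   [idempotence]
= True   [complement]

True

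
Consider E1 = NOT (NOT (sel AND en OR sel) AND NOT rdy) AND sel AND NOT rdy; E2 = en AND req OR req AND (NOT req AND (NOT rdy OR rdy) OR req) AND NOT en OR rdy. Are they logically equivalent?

E1: NOT (NOT (sel AND en OR sel) AND NOT rdy) AND sel AND NOT rdy
    = (sel AND en OR sel OR rdy) AND sel AND NOT rdy
    = (sel OR rdy) AND sel AND NOT rdy
    = sel AND NOT rdy
E2: en AND req OR req AND (NOT req AND (NOT rdy OR rdy) OR req) AND NOT en OR rdy
    = en AND req OR req AND (NOT req OR req) AND NOT en OR rdy
    = en AND req OR req AND NOT en OR rdy
    = req OR rdy
These differ: at en=1, rdy=1, req=1, sel=0, E1 = 0 but E2 = 1.

No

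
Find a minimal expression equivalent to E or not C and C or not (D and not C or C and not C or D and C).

E or not C and C or not (D and not C or C and not C or D and C)
= E or not C and C or not (D and not C or D and C)   — complement / identity
= E or not C and C or not D   — distribution
= E or not D   — complement / identity

E or not D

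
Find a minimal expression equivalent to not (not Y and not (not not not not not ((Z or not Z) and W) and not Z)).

Y or not W and not Z

not (not Y and not (not not not not not ((Z or not Z) and W) and not Z))
= not (not Y and not (not not not ((Z or not Z) and W) and not Z))   — double negation
= not (not Y and not (not not not W and not Z))   — complement / identity
= Y or not not not W and not Z   — De Morgan
= Y or not W and not Z   — double negation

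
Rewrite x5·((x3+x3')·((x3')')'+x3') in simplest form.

x5·((x3+x3')·((x3')')'+x3')
= x5·((x3+x3')·x3'+x3')   — double negation
= x5·(x3'+x3')   — complement / identity
= x5·x3'   — idempotence

x5·x3'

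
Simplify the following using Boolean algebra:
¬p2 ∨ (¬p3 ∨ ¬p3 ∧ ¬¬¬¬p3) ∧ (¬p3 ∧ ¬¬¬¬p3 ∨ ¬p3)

¬p2 ∨ ¬p3

¬p2 ∨ (¬p3 ∨ ¬p3 ∧ ¬¬¬¬p3) ∧ (¬p3 ∧ ¬¬¬¬p3 ∨ ¬p3)
= ¬p2 ∨ ¬p3 ∧ ¬¬¬¬p3 ∨ ¬p3 ∧ ¬p3
= ¬p2 ∨ ¬p3 ∧ ¬¬p3 ∨ ¬p3 ∧ ¬p3
= ¬p2 ∨ ¬p3 ∧ p3 ∨ ¬p3 ∧ ¬p3
= ¬p2 ∨ ¬p3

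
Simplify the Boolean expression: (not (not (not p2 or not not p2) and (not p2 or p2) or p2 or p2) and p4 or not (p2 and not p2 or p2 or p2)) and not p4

not p2 and not p4

(not (not (not p2 or not not p2) and (not p2 or p2) or p2 or p2) and p4 or not (p2 and not p2 or p2 or p2)) and not p4
= (not (not (not p2 or not not p2) or p2 or p2) and p4 or not (p2 and not p2 or p2 or p2)) and not p4   (complement / identity)
= (not (p2 and not p2 or p2 or p2) and p4 or not (p2 and not p2 or p2 or p2)) and not p4   (De Morgan)
= not (p2 and not p2 or p2 or p2) and not p4   (absorption)
= not (p2 and not p2 or p2) and not p4   (idempotence)
= not p2 and not p4   (complement / identity)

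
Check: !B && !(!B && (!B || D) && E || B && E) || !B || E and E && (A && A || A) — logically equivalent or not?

No

E1: !B && !(!B && (!B || D) && E || B && E) || !B || E
    = !B && !(!B && E || B && E) || !B || E   — absorption
    = !B && !E || !B || E   — distribution
    = !B || E   — absorption
E2: E && (A && A || A)
    = E && (A || A)   — idempotence
    = E && A   — idempotence
These differ: at A=0, B=0, D=0, E=0, E1 = 1 but E2 = 0.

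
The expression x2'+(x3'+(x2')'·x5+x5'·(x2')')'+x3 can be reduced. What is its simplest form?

x2'+x3

x2'+(x3'+(x2')'·x5+x5'·(x2')')'+x3
= x2'+(x3'+(x2')')'+x3   — distribution
= x2'+x3·x2'+x3   — De Morgan
= x2'+x3   — absorption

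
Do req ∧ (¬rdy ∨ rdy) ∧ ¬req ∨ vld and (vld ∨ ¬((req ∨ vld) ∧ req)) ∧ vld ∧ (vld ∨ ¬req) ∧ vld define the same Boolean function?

Yes

E1: req ∧ (¬rdy ∨ rdy) ∧ ¬req ∨ vld
    = req ∧ ¬req ∨ vld   — complement / identity
    = vld   — complement / identity
E2: (vld ∨ ¬((req ∨ vld) ∧ req)) ∧ vld ∧ (vld ∨ ¬req) ∧ vld
    = (vld ∨ ¬req) ∧ vld ∧ (vld ∨ ¬req) ∧ vld   — absorption
    = (vld ∨ ¬req) ∧ vld   — idempotence
    = vld   — absorption
Both reduce to vld, so they are equivalent.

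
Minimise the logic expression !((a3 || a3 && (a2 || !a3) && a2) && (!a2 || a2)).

!a3

!((a3 || a3 && (a2 || !a3) && a2) && (!a2 || a2))
= !((a3 || a3 && a2) && (!a2 || a2))   [absorption]
= !(a3 || a3 && a2)   [complement / identity]
= !a3   [absorption]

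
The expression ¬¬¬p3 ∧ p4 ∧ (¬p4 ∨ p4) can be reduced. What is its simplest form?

¬¬¬p3 ∧ p4 ∧ (¬p4 ∨ p4)
= ¬p3 ∧ p4 ∧ (¬p4 ∨ p4)
= ¬p3 ∧ p4

¬p3 ∧ p4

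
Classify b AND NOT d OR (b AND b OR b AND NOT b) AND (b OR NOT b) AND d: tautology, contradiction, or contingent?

contingent

b AND NOT d OR (b AND b OR b AND NOT b) AND (b OR NOT b) AND d
= b AND NOT d OR b AND (b OR NOT b) AND d   [distribution]
= b AND NOT d OR b AND d   [complement / identity]
= b   [distribution]
This depends on b, so it is not a constant.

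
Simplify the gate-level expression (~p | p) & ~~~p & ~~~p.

(~p | p) & ~~~p & ~~~p
= (~p | p) & ~~~p   (idempotence)
= ~~~p   (complement / identity)
= ~p   (double negation)

~p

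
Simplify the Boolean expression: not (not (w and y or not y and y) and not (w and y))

w and y

not (not (w and y or not y and y) and not (w and y))
= not (not (w and y) and not (w and y))   (complement / identity)
= not not (w and y)   (idempotence)
= w and y   (double negation)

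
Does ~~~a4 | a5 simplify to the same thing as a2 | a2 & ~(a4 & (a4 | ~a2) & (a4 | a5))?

E1: ~~~a4 | a5
    = ~a4 | a5
E2: a2 | a2 & ~(a4 & (a4 | ~a2) & (a4 | a5))
    = a2 | a2 & ~(a4 & (a4 | a5))
    = a2 | a2 & ~a4
    = a2
These differ: at a2=0, a4=0, a5=0, E1 = 1 but E2 = 0.

No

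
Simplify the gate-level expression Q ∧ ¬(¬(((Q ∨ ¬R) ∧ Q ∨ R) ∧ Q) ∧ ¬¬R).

Q

Q ∧ ¬(¬(((Q ∨ ¬R) ∧ Q ∨ R) ∧ Q) ∧ ¬¬R)
= Q ∧ ¬(¬((Q ∨ R) ∧ Q) ∧ ¬¬R)   — absorption
= Q ∧ ((Q ∨ R) ∧ Q ∨ ¬R)   — De Morgan
= Q ∧ (Q ∨ ¬R)   — absorption
= Q   — absorption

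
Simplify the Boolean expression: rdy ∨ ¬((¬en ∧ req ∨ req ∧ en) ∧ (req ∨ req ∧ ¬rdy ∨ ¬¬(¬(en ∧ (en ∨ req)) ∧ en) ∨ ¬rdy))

rdy ∨ ¬req

rdy ∨ ¬((¬en ∧ req ∨ req ∧ en) ∧ (req ∨ req ∧ ¬rdy ∨ ¬¬(¬(en ∧ (en ∨ req)) ∧ en) ∨ ¬rdy))
= rdy ∨ ¬((¬en ∧ req ∨ req ∧ en) ∧ (req ∨ req ∧ ¬rdy ∨ ¬¬(¬en ∧ en) ∨ ¬rdy))   [absorption]
= rdy ∨ ¬((¬en ∧ req ∨ req ∧ en) ∧ (req ∨ req ∧ ¬rdy ∨ ¬en ∧ en ∨ ¬rdy))   [double negation]
= rdy ∨ ¬(req ∧ (req ∨ req ∧ ¬rdy ∨ ¬en ∧ en ∨ ¬rdy))   [distribution]
= rdy ∨ ¬(req ∧ (req ∨ req ∧ ¬rdy ∨ ¬rdy))   [complement / identity]
= rdy ∨ ¬(req ∧ (req ∨ ¬rdy))   [absorption]
= rdy ∨ ¬req   [absorption]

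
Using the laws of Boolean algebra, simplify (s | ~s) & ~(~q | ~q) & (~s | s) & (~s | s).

(s | ~s) & ~(~q | ~q) & (~s | s) & (~s | s)
= (s | ~s) & ~(~q | ~q) & (~s | s)   — complement / identity
= ~(~q | ~q) & (~s | s)   — complement / identity
= q & q & (~s | s)   — De Morgan
= q & (~s | s)   — idempotence
= q   — complement / identity

q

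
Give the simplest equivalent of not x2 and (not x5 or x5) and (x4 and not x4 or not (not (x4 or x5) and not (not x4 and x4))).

not x2 and (not x5 or x5) and (x4 and not x4 or not (not (x4 or x5) and not (not x4 and x4)))
= not x2 and (not x5 or x5) and not (not (x4 or x5) and not (not x4 and x4))   [complement / identity]
= not x2 and (not x5 or x5) and (x4 or x5 or not x4 and x4)   [De Morgan]
= not x2 and (not x5 or x5) and (x4 or x5)   [complement / identity]
= not x2 and (x4 or x5)   [complement / identity]

not x2 and (x4 or x5)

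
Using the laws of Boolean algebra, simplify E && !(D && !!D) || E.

E

E && !(D && !!D) || E
= E && !(D && D) || E
= E && !D || E
= E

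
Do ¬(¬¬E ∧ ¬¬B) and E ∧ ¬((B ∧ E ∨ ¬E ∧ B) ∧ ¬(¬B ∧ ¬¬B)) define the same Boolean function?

E1: ¬(¬¬E ∧ ¬¬B)
    = ¬E ∨ ¬B
E2: E ∧ ¬((B ∧ E ∨ ¬E ∧ B) ∧ ¬(¬B ∧ ¬¬B))
    = E ∧ ¬(B ∧ ¬(¬B ∧ ¬¬B))
    = E ∧ ¬(B ∧ (B ∨ ¬B))
    = E ∧ ¬B
These differ: at B=0, E=0, E1 = 1 but E2 = 0.

No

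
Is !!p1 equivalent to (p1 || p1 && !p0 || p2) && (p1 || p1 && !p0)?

E1: !!p1
    = p1   — double negation
E2: (p1 || p1 && !p0 || p2) && (p1 || p1 && !p0)
    = p1 || p1 && !p0   — absorption
    = p1   — absorption
Both reduce to p1, so they are equivalent.

Yes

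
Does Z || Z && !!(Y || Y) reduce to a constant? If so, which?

Z || Z && !!(Y || Y)
= Z || Z && (Y || Y)
= Z || Z && Y
= Z
This depends on Z, so it is not a constant.

no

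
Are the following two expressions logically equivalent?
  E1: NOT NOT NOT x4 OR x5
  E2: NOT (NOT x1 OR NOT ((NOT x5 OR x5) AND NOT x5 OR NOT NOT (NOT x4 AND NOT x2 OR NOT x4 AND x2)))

No

E1: NOT NOT NOT x4 OR x5
    = NOT x4 OR x5   (double negation)
E2: NOT (NOT x1 OR NOT ((NOT x5 OR x5) AND NOT x5 OR NOT NOT (NOT x4 AND NOT x2 OR NOT x4 AND x2)))
    = NOT (NOT x1 OR NOT ((NOT x5 OR x5) AND NOT x5 OR NOT NOT NOT x4))   (distribution)
    = NOT (NOT x1 OR NOT (NOT x5 OR NOT NOT NOT x4))   (complement / identity)
    = NOT (NOT x1 OR NOT (NOT x5 OR NOT x4))   (double negation)
    = x1 AND (NOT x5 OR NOT x4)   (De Morgan)
These differ: at x1=0, x2=0, x4=0, x5=0, E1 = 1 but E2 = 0.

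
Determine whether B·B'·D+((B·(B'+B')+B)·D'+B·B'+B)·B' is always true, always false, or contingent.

B·B'·D+((B·(B'+B')+B)·D'+B·B'+B)·B'
= B·B'·D+((B·B'+B)·D'+B·B'+B)·B'   — idempotence
= B·B'·D+(B·B'+B)·B'   — absorption
= B·B'·D+B·B'   — complement / identity
= B·B'   — absorption
= 0   — complement

always false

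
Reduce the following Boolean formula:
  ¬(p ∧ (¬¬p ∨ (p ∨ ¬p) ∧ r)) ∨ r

¬(p ∧ (¬¬p ∨ (p ∨ ¬p) ∧ r)) ∨ r
= ¬(p ∧ (¬¬p ∨ r)) ∨ r
= ¬(p ∧ (p ∨ r)) ∨ r
= ¬p ∨ r

¬p ∨ r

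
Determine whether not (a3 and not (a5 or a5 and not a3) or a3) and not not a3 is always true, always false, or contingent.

always false

not (a3 and not (a5 or a5 and not a3) or a3) and not not a3
= not (a3 and not a5 or a3) and not not a3
= not a3 and not not a3
= not a3 and a3
= False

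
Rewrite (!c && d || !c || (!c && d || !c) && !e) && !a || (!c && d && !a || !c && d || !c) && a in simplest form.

!c

(!c && d || !c || (!c && d || !c) && !e) && !a || (!c && d && !a || !c && d || !c) && a
= (!c && d || !c || (!c && d || !c) && !e) && !a || (!c && d || !c) && a   (absorption)
= (!c && d || !c) && !a || (!c && d || !c) && a   (absorption)
= !c && d || !c   (distribution)
= !c   (absorption)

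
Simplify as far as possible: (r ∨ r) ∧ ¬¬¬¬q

r ∧ q

(r ∨ r) ∧ ¬¬¬¬q
= (r ∨ r) ∧ ¬¬q   [double negation]
= (r ∨ r) ∧ q   [double negation]
= r ∧ q   [idempotence]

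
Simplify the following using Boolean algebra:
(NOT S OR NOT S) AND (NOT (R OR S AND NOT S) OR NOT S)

NOT S

(NOT S OR NOT S) AND (NOT (R OR S AND NOT S) OR NOT S)
= NOT S AND NOT (R OR S AND NOT S) OR NOT S   — distribution
= NOT S AND NOT R OR NOT S   — complement / identity
= NOT S   — absorption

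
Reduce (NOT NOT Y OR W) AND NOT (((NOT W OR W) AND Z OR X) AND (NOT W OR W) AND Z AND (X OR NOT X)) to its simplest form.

(Y OR W) AND NOT Z

(NOT NOT Y OR W) AND NOT (((NOT W OR W) AND Z OR X) AND (NOT W OR W) AND Z AND (X OR NOT X))
= (NOT NOT Y OR W) AND NOT ((NOT W OR W) AND Z AND (X OR NOT X))   (absorption)
= (Y OR W) AND NOT ((NOT W OR W) AND Z AND (X OR NOT X))   (double negation)
= (Y OR W) AND NOT (Z AND (X OR NOT X))   (complement / identity)
= (Y OR W) AND NOT Z   (complement / identity)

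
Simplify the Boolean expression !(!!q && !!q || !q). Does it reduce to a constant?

false

!(!!q && !!q || !q)
= !(!!q || !q)   — idempotence
= !q && q   — De Morgan
= false   — complement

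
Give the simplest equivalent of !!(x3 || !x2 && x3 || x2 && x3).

x3

!!(x3 || !x2 && x3 || x2 && x3)
= !!(x3 || x3)   — distribution
= !!x3   — idempotence
= x3   — double negation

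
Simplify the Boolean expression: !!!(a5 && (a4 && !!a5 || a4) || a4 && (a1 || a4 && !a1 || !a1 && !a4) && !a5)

!a4

!!!(a5 && (a4 && !!a5 || a4) || a4 && (a1 || a4 && !a1 || !a1 && !a4) && !a5)
= !!!(a5 && (a4 && a5 || a4) || a4 && (a1 || a4 && !a1 || !a1 && !a4) && !a5)   [double negation]
= !!!(a5 && (a4 && a5 || a4) || a4 && (a1 || !a1) && !a5)   [distribution]
= !(a5 && (a4 && a5 || a4) || a4 && (a1 || !a1) && !a5)   [double negation]
= !(a5 && a4 || a4 && (a1 || !a1) && !a5)   [absorption]
= !(a5 && a4 || a4 && !a5)   [complement / identity]
= !a4   [distribution]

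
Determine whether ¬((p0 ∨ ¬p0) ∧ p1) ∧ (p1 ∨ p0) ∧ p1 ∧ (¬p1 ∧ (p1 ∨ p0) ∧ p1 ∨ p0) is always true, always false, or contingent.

always false

¬((p0 ∨ ¬p0) ∧ p1) ∧ (p1 ∨ p0) ∧ p1 ∧ (¬p1 ∧ (p1 ∨ p0) ∧ p1 ∨ p0)
= ¬p1 ∧ (p1 ∨ p0) ∧ p1 ∧ (¬p1 ∧ (p1 ∨ p0) ∧ p1 ∨ p0)   (complement / identity)
= ¬p1 ∧ (p1 ∨ p0) ∧ p1   (absorption)
= ¬p1 ∧ p1   (absorption)
= False   (complement)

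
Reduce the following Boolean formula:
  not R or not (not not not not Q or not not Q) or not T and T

not R or not (not not not not Q or not not Q) or not T and T
= not R or not (not not not not Q or not not Q)   [complement / identity]
= not R or not (not not Q or not not Q)   [double negation]
= not R or not not not Q   [idempotence]
= not R or not Q   [double negation]

not R or not Q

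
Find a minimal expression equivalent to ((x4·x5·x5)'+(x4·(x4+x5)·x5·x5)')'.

x4·x5

((x4·x5·x5)'+(x4·(x4+x5)·x5·x5)')'
= ((x4·x5·x5)'+(x4·x5·x5)')'
= x4·x5·x5·x4·x5·x5
= x4·x5·x5
= x4·x5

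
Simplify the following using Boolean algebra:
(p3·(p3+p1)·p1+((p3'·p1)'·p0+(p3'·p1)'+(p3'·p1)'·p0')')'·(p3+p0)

p1'·(p3+p0)

(p3·(p3+p1)·p1+((p3'·p1)'·p0+(p3'·p1)'+(p3'·p1)'·p0')')'·(p3+p0)
= (p3·p1+((p3'·p1)'·p0+(p3'·p1)'+(p3'·p1)'·p0')')'·(p3+p0)
= (p3·p1+((p3'·p1)'+(p3'·p1)'·p0')')'·(p3+p0)
= (p3·p1+((p3'·p1)')')'·(p3+p0)
= (p3·p1+p3'·p1)'·(p3+p0)
= p1'·(p3+p0)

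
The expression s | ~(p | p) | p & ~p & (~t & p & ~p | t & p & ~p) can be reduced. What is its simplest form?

s | ~(p | p) | p & ~p & (~t & p & ~p | t & p & ~p)
= s | ~(p | p) | p & ~p & p & ~p   [distribution]
= s | ~(p | p) | p & ~p   [idempotence]
= s | ~(p | p)   [complement / identity]
= s | ~p   [idempotence]

s | ~p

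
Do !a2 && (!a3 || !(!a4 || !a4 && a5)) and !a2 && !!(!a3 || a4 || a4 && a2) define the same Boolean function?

Yes

E1: !a2 && (!a3 || !(!a4 || !a4 && a5))
    = !a2 && (!a3 || !!a4)   [absorption]
    = !a2 && (!a3 || a4)   [double negation]
E2: !a2 && !!(!a3 || a4 || a4 && a2)
    = !a2 && !!(!a3 || a4)   [absorption]
    = !a2 && (!a3 || a4)   [double negation]
Both reduce to !a2 && (!a3 || a4), so they are equivalent.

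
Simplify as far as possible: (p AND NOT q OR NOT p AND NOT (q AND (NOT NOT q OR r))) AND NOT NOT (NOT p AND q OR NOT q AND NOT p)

NOT q AND NOT p

(p AND NOT q OR NOT p AND NOT (q AND (NOT NOT q OR r))) AND NOT NOT (NOT p AND q OR NOT q AND NOT p)
= (p AND NOT q OR NOT p AND NOT (q AND (NOT NOT q OR r))) AND NOT NOT NOT p   [distribution]
= (p AND NOT q OR NOT p AND NOT (q AND (q OR r))) AND NOT NOT NOT p   [double negation]
= (p AND NOT q OR NOT p AND NOT q) AND NOT NOT NOT p   [absorption]
= NOT q AND NOT NOT NOT p   [distribution]
= NOT q AND NOT p   [double negation]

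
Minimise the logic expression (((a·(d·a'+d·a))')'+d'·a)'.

(((a·(d·a'+d·a))')'+d'·a)'
= (a·(d·a'+d·a)+d'·a)'   — double negation
= (a·d+d'·a)'   — distribution
= a'   — distribution

a'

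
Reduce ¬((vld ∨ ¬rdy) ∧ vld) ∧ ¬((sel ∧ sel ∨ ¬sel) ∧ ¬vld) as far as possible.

False

¬((vld ∨ ¬rdy) ∧ vld) ∧ ¬((sel ∧ sel ∨ ¬sel) ∧ ¬vld)
= ¬vld ∧ ¬((sel ∧ sel ∨ ¬sel) ∧ ¬vld)   — absorption
= ¬vld ∧ ¬((sel ∨ ¬sel) ∧ ¬vld)   — idempotence
= ¬vld ∧ ¬¬vld   — complement / identity
= ¬vld ∧ vld   — double negation
= False   — complement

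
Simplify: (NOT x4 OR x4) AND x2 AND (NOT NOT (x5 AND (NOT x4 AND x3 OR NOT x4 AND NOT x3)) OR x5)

(NOT x4 OR x4) AND x2 AND (NOT NOT (x5 AND (NOT x4 AND x3 OR NOT x4 AND NOT x3)) OR x5)
= (NOT x4 OR x4) AND x2 AND (x5 AND (NOT x4 AND x3 OR NOT x4 AND NOT x3) OR x5)
= (NOT x4 OR x4) AND x2 AND (x5 AND NOT x4 OR x5)
= x2 AND (x5 AND NOT x4 OR x5)
= x2 AND x5

x2 AND x5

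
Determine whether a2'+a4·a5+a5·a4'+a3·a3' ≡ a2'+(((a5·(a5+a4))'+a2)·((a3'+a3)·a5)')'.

E1: a2'+a4·a5+a5·a4'+a3·a3'
    = a2'+a4·a5+a5·a4'   — complement / identity
    = a2'+a5   — distribution
E2: a2'+(((a5·(a5+a4))'+a2)·((a3'+a3)·a5)')'
    = a2'+((a5'+a2)·((a3'+a3)·a5)')'   — absorption
    = a2'+((a5'+a2)·a5')'   — complement / identity
    = a2'+(a5')'   — absorption
    = a2'+a5   — double negation
Both reduce to a2'+a5, so they are equivalent.

Yes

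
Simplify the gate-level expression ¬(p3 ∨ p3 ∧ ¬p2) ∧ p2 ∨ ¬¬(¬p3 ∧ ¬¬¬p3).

¬(p3 ∨ p3 ∧ ¬p2) ∧ p2 ∨ ¬¬(¬p3 ∧ ¬¬¬p3)
= ¬(p3 ∨ p3 ∧ ¬p2) ∧ p2 ∨ ¬¬(¬p3 ∧ ¬p3)   — double negation
= ¬(p3 ∨ p3 ∧ ¬p2) ∧ p2 ∨ ¬¬¬p3   — idempotence
= ¬p3 ∧ p2 ∨ ¬¬¬p3   — absorption
= ¬p3 ∧ p2 ∨ ¬p3   — double negation
= ¬p3   — absorption

¬p3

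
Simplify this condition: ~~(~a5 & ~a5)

~a5

~~(~a5 & ~a5)
= ~a5 & ~a5
= ~a5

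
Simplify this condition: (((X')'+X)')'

X

(((X')'+X)')'
= ((X+X)')'   [double negation]
= X+X   [double negation]
= X   [idempotence]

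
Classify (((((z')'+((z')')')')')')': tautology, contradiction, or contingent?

tautology

(((((z')'+((z')')')')')')'
= (((z'·(z')')')')'   — De Morgan
= (z'·(z')')'   — double negation
= z+z'   — De Morgan
= 1   — complement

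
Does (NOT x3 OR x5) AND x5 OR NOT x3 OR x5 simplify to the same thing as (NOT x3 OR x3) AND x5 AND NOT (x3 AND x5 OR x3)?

E1: (NOT x3 OR x5) AND x5 OR NOT x3 OR x5
    = NOT x3 OR x5   [absorption]
E2: (NOT x3 OR x3) AND x5 AND NOT (x3 AND x5 OR x3)
    = (NOT x3 OR x3) AND x5 AND NOT x3   [absorption]
    = x5 AND NOT x3   [complement / identity]
These differ: at x3=0, x5=0, E1 = 1 but E2 = 0.

No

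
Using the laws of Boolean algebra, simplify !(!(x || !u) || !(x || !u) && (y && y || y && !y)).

!(!(x || !u) || !(x || !u) && (y && y || y && !y))
= !(!(x || !u) || !(x || !u) && y)   — distribution
= !!(x || !u)   — absorption
= x || !u   — double negation

x || !u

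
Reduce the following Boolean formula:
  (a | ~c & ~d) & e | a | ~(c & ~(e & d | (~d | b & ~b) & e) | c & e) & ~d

a | ~c & ~d

(a | ~c & ~d) & e | a | ~(c & ~(e & d | (~d | b & ~b) & e) | c & e) & ~d
= (a | ~c & ~d) & e | a | ~(c & ~(e & d | ~d & e) | c & e) & ~d   — complement / identity
= (a | ~c & ~d) & e | a | ~(c & ~e | c & e) & ~d   — distribution
= (a | ~c & ~d) & e | a | ~c & ~d   — distribution
= a | ~c & ~d   — absorption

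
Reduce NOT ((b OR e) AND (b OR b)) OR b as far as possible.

TRUE

NOT ((b OR e) AND (b OR b)) OR b
= NOT ((b OR e) AND b) OR b   [idempotence]
= NOT b OR b   [absorption]
= TRUE   [complement]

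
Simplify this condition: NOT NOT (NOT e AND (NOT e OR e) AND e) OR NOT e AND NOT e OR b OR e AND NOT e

NOT NOT (NOT e AND (NOT e OR e) AND e) OR NOT e AND NOT e OR b OR e AND NOT e
= NOT NOT (NOT e AND (NOT e OR e) AND e) OR NOT e AND NOT e OR b   (complement / identity)
= NOT NOT (NOT e AND e) OR NOT e AND NOT e OR b   (complement / identity)
= NOT e AND e OR NOT e AND NOT e OR b   (double negation)
= NOT e OR b   (distribution)

NOT e OR b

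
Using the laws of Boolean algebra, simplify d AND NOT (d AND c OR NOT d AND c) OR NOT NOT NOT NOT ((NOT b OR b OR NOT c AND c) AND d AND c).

d AND NOT (d AND c OR NOT d AND c) OR NOT NOT NOT NOT ((NOT b OR b OR NOT c AND c) AND d AND c)
= d AND NOT (d AND c OR NOT d AND c) OR NOT NOT NOT NOT ((NOT b OR b) AND d AND c)   (complement / identity)
= d AND NOT (d AND c OR NOT d AND c) OR NOT NOT NOT NOT (d AND c)   (complement / identity)
= d AND NOT c OR NOT NOT NOT NOT (d AND c)   (distribution)
= d AND NOT c OR NOT NOT (d AND c)   (double negation)
= d AND NOT c OR d AND c   (double negation)
= d   (distribution)

d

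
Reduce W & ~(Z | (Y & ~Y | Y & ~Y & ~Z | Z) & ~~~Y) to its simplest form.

W & ~Z

W & ~(Z | (Y & ~Y | Y & ~Y & ~Z | Z) & ~~~Y)
= W & ~(Z | (Y & ~Y | Y & ~Y & ~Z | Z) & ~Y)   — double negation
= W & ~(Z | (Y & ~Y | Z) & ~Y)   — absorption
= W & ~(Z | Z & ~Y)   — complement / identity
= W & ~Z   — absorption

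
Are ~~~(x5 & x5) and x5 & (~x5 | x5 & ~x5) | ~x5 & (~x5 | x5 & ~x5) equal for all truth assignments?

Yes

E1: ~~~(x5 & x5)
    = ~~~x5   [idempotence]
    = ~x5   [double negation]
E2: x5 & (~x5 | x5 & ~x5) | ~x5 & (~x5 | x5 & ~x5)
    = ~x5 | x5 & ~x5   [distribution]
    = ~x5   [complement / identity]
Both reduce to ~x5, so they are equivalent.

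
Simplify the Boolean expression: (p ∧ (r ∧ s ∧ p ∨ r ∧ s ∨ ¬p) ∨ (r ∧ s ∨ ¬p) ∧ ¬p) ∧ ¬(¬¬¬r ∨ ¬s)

r ∧ s

(p ∧ (r ∧ s ∧ p ∨ r ∧ s ∨ ¬p) ∨ (r ∧ s ∨ ¬p) ∧ ¬p) ∧ ¬(¬¬¬r ∨ ¬s)
= (p ∧ (r ∧ s ∧ p ∨ r ∧ s ∨ ¬p) ∨ (r ∧ s ∨ ¬p) ∧ ¬p) ∧ ¬(¬r ∨ ¬s)
= (p ∧ (r ∧ s ∧ p ∨ r ∧ s ∨ ¬p) ∨ (r ∧ s ∨ ¬p) ∧ ¬p) ∧ r ∧ s
= (p ∧ (r ∧ s ∨ ¬p) ∨ (r ∧ s ∨ ¬p) ∧ ¬p) ∧ r ∧ s
= (r ∧ s ∨ ¬p) ∧ r ∧ s
= r ∧ s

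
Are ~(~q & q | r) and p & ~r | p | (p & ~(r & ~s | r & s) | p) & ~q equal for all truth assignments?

No

E1: ~(~q & q | r)
    = ~r   — complement / identity
E2: p & ~r | p | (p & ~(r & ~s | r & s) | p) & ~q
    = p & ~r | p | (p & ~r | p) & ~q   — distribution
    = p & ~r | p   — absorption
    = p   — absorption
These differ: at p=0, q=1, r=0, s=0, E1 = 1 but E2 = 0.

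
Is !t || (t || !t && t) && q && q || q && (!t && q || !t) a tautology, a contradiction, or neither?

!t || (t || !t && t) && q && q || q && (!t && q || !t)
= !t || (t || !t && t) && q || q && (!t && q || !t)
= !t || (t || !t && t) && q || q && !t
= !t || t && q || q && !t
= !t || q
This depends on q, t, so it is not a constant.

neither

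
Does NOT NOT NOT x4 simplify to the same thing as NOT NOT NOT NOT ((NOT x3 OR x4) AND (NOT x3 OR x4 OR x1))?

No

E1: NOT NOT NOT x4
    = NOT x4   (double negation)
E2: NOT NOT NOT NOT ((NOT x3 OR x4) AND (NOT x3 OR x4 OR x1))
    = NOT NOT ((NOT x3 OR x4) AND (NOT x3 OR x4 OR x1))   (double negation)
    = NOT NOT (NOT x3 OR x4)   (absorption)
    = NOT x3 OR x4   (double negation)
These differ: at x1=0, x3=1, x4=1, E1 = 0 but E2 = 1.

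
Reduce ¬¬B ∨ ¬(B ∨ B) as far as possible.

True

¬¬B ∨ ¬(B ∨ B)
= ¬¬B ∨ ¬B
= B ∨ ¬B
= True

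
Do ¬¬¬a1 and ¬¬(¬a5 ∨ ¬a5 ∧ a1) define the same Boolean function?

No

E1: ¬¬¬a1
    = ¬a1
E2: ¬¬(¬a5 ∨ ¬a5 ∧ a1)
    = ¬¬¬a5
    = ¬a5
These differ: at a1=0, a5=1, E1 = 1 but E2 = 0.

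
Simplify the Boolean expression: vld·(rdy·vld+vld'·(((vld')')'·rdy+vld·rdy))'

vld·rdy'

vld·(rdy·vld+vld'·(((vld')')'·rdy+vld·rdy))'
= vld·(rdy·vld+vld'·(vld'·rdy+vld·rdy))'   [double negation]
= vld·(rdy·vld+vld'·rdy)'   [distribution]
= vld·rdy'   [distribution]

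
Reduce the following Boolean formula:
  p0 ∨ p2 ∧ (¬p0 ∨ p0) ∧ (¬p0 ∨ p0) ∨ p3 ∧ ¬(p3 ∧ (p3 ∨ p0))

p0 ∨ p2 ∧ (¬p0 ∨ p0) ∧ (¬p0 ∨ p0) ∨ p3 ∧ ¬(p3 ∧ (p3 ∨ p0))
= p0 ∨ p2 ∧ (¬p0 ∨ p0) ∧ (¬p0 ∨ p0) ∨ p3 ∧ ¬p3   [absorption]
= p0 ∨ p2 ∧ (¬p0 ∨ p0) ∧ (¬p0 ∨ p0)   [complement / identity]
= p0 ∨ p2 ∧ (¬p0 ∨ p0)   [idempotence]
= p0 ∨ p2   [complement / identity]

p0 ∨ p2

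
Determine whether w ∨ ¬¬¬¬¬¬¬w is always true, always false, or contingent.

always true

w ∨ ¬¬¬¬¬¬¬w
= w ∨ ¬¬¬¬¬w   — double negation
= w ∨ ¬¬¬w   — double negation
= w ∨ ¬w   — double negation
= True   — complement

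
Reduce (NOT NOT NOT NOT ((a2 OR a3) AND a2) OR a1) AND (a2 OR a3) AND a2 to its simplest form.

a2

(NOT NOT NOT NOT ((a2 OR a3) AND a2) OR a1) AND (a2 OR a3) AND a2
= (NOT NOT ((a2 OR a3) AND a2) OR a1) AND (a2 OR a3) AND a2   (double negation)
= ((a2 OR a3) AND a2 OR a1) AND (a2 OR a3) AND a2   (double negation)
= (a2 OR a3) AND a2   (absorption)
= a2   (absorption)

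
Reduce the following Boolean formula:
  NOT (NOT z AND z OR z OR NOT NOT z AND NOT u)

NOT (NOT z AND z OR z OR NOT NOT z AND NOT u)
= NOT (NOT z AND z OR z OR z AND NOT u)   [double negation]
= NOT (NOT z AND z OR z)   [absorption]
= NOT z   [complement / identity]

NOT z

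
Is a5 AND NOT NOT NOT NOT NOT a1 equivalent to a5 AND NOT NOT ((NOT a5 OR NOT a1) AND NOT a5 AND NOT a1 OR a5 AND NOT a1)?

E1: a5 AND NOT NOT NOT NOT NOT a1
    = a5 AND NOT NOT NOT a1   — double negation
    = a5 AND NOT a1   — double negation
E2: a5 AND NOT NOT ((NOT a5 OR NOT a1) AND NOT a5 AND NOT a1 OR a5 AND NOT a1)
    = a5 AND NOT NOT (NOT a5 AND NOT a1 OR a5 AND NOT a1)   — absorption
    = a5 AND (NOT a5 AND NOT a1 OR a5 AND NOT a1)   — double negation
    = a5 AND NOT a1   — distribution
Both reduce to a5 AND NOT a1, so they are equivalent.

Yes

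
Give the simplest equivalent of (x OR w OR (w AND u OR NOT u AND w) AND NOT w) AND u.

(x OR w) AND u

(x OR w OR (w AND u OR NOT u AND w) AND NOT w) AND u
= (x OR w OR w AND NOT w) AND u   [distribution]
= (x OR w) AND u   [complement / identity]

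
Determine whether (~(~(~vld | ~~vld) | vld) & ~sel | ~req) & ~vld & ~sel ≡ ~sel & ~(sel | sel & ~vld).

No

E1: (~(~(~vld | ~~vld) | vld) & ~sel | ~req) & ~vld & ~sel
    = (~(vld & ~vld | vld) & ~sel | ~req) & ~vld & ~sel   (De Morgan)
    = (~vld & ~sel | ~req) & ~vld & ~sel   (complement / identity)
    = ~vld & ~sel   (absorption)
E2: ~sel & ~(sel | sel & ~vld)
    = ~sel & ~sel   (absorption)
    = ~sel   (idempotence)
These differ: at req=0, sel=0, vld=1, E1 = 0 but E2 = 1.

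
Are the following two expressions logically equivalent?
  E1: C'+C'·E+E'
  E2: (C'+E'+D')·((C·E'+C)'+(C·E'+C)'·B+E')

Yes

E1: C'+C'·E+E'
    = C'+E'   [absorption]
E2: (C'+E'+D')·((C·E'+C)'+(C·E'+C)'·B+E')
    = (C'+E'+D')·((C·E'+C)'+E')   [absorption]
    = (C'+E'+D')·(C'+E')   [absorption]
    = C'+E'   [absorption]
Both reduce to C'+E', so they are equivalent.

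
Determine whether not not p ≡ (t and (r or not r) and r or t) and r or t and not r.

E1: not not p
    = p
E2: (t and (r or not r) and r or t) and r or t and not r
    = (t and r or t) and r or t and not r
    = t and r or t and not r
    = t
These differ: at p=1, r=0, t=0, E1 = 1 but E2 = 0.

No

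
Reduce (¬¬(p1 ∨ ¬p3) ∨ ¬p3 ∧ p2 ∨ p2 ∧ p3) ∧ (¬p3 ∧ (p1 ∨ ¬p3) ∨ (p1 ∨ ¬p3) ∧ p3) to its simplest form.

p1 ∨ ¬p3

(¬¬(p1 ∨ ¬p3) ∨ ¬p3 ∧ p2 ∨ p2 ∧ p3) ∧ (¬p3 ∧ (p1 ∨ ¬p3) ∨ (p1 ∨ ¬p3) ∧ p3)
= (¬¬(p1 ∨ ¬p3) ∨ p2) ∧ (¬p3 ∧ (p1 ∨ ¬p3) ∨ (p1 ∨ ¬p3) ∧ p3)   — distribution
= (¬¬(p1 ∨ ¬p3) ∨ p2) ∧ (p1 ∨ ¬p3)   — distribution
= (p1 ∨ ¬p3 ∨ p2) ∧ (p1 ∨ ¬p3)   — double negation
= p1 ∨ ¬p3   — absorption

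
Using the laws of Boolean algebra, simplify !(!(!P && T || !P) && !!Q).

!(!(!P && T || !P) && !!Q)
= !(!!P && !!Q)   [absorption]
= !P || !Q   [De Morgan]

!P || !Q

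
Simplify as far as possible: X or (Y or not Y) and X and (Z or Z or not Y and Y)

X or (Y or not Y) and X and (Z or Z or not Y and Y)
= X or (Y or not Y) and X and (Z or Z)   (complement / identity)
= X or (Y or not Y) and X and Z   (idempotence)
= X or X and Z   (complement / identity)
= X   (absorption)

X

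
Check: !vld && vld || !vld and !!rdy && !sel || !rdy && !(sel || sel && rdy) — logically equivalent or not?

No

E1: !vld && vld || !vld
    = !vld   (complement / identity)
E2: !!rdy && !sel || !rdy && !(sel || sel && rdy)
    = !!rdy && !sel || !rdy && !sel   (absorption)
    = rdy && !sel || !rdy && !sel   (double negation)
    = !sel   (distribution)
These differ: at rdy=0, sel=1, vld=0, E1 = 1 but E2 = 0.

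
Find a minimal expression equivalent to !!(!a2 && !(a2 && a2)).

!a2

!!(!a2 && !(a2 && a2))
= !!(!a2 && !a2)   [idempotence]
= !!!a2   [idempotence]
= !a2   [double negation]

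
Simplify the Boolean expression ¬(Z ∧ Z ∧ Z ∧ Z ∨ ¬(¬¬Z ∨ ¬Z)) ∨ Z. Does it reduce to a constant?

¬(Z ∧ Z ∧ Z ∧ Z ∨ ¬(¬¬Z ∨ ¬Z)) ∨ Z
= ¬(Z ∧ Z ∨ ¬(¬¬Z ∨ ¬Z)) ∨ Z   — idempotence
= ¬(Z ∧ Z ∨ ¬Z ∧ Z) ∨ Z   — De Morgan
= ¬Z ∨ Z   — distribution
= True   — complement

True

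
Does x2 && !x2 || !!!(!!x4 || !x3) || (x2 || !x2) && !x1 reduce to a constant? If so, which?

no

x2 && !x2 || !!!(!!x4 || !x3) || (x2 || !x2) && !x1
= x2 && !x2 || !(!!x4 || !x3) || (x2 || !x2) && !x1   (double negation)
= !(!!x4 || !x3) || (x2 || !x2) && !x1   (complement / identity)
= !(!!x4 || !x3) || !x1   (complement / identity)
= !x4 && x3 || !x1   (De Morgan)
This depends on x1, x3, x4, so it is not a constant.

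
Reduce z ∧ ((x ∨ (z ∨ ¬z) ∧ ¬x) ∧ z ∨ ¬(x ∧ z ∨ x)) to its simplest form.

z

z ∧ ((x ∨ (z ∨ ¬z) ∧ ¬x) ∧ z ∨ ¬(x ∧ z ∨ x))
= z ∧ ((x ∨ ¬x) ∧ z ∨ ¬(x ∧ z ∨ x))   — complement / identity
= z ∧ (z ∨ ¬(x ∧ z ∨ x))   — complement / identity
= z ∧ (z ∨ ¬x)   — absorption
= z   — absorption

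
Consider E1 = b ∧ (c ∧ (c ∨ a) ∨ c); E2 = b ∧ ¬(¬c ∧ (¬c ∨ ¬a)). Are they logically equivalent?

Yes

E1: b ∧ (c ∧ (c ∨ a) ∨ c)
    = b ∧ (c ∨ c)   — absorption
    = b ∧ c   — idempotence
E2: b ∧ ¬(¬c ∧ (¬c ∨ ¬a))
    = b ∧ ¬¬c   — absorption
    = b ∧ c   — double negation
Both reduce to b ∧ c, so they are equivalent.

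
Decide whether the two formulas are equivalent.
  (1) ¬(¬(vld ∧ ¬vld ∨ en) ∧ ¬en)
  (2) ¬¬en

E1: ¬(¬(vld ∧ ¬vld ∨ en) ∧ ¬en)
    = ¬(¬en ∧ ¬en)
    = en ∨ en
    = en
E2: ¬¬en
    = en
Both reduce to en, so they are equivalent.

Yes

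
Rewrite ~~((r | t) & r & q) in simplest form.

r & q

~~((r | t) & r & q)
= (r | t) & r & q   — double negation
= r & q   — absorption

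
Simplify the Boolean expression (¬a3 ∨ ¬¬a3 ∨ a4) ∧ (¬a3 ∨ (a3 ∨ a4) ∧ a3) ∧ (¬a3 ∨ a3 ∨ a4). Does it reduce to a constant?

True

(¬a3 ∨ ¬¬a3 ∨ a4) ∧ (¬a3 ∨ (a3 ∨ a4) ∧ a3) ∧ (¬a3 ∨ a3 ∨ a4)
= (¬a3 ∨ ¬¬a3 ∨ a4) ∧ (¬a3 ∨ a3) ∧ (¬a3 ∨ a3 ∨ a4)   — absorption
= (¬a3 ∨ a3 ∨ a4) ∧ (¬a3 ∨ a3) ∧ (¬a3 ∨ a3 ∨ a4)   — double negation
= (¬a3 ∨ a3) ∧ (¬a3 ∨ a3 ∨ a4)   — absorption
= ¬a3 ∨ a3   — absorption
= True   — complement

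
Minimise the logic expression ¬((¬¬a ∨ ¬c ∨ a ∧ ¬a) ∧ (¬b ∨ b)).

¬a ∧ c

¬((¬¬a ∨ ¬c ∨ a ∧ ¬a) ∧ (¬b ∨ b))
= ¬((¬¬a ∨ ¬c) ∧ (¬b ∨ b))
= ¬(¬¬a ∨ ¬c)
= ¬a ∧ c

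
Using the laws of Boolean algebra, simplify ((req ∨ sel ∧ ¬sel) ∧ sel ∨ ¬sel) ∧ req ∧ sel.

((req ∨ sel ∧ ¬sel) ∧ sel ∨ ¬sel) ∧ req ∧ sel
= (req ∧ sel ∨ ¬sel) ∧ req ∧ sel   — complement / identity
= req ∧ sel   — absorption

req ∧ sel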